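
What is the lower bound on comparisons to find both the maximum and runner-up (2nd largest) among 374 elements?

Lower bound: finding the max needs 374-1 comparisons. By an adversary weight-doubling argument, the maximum element must personally win at least ceil(log_2(374)) = 9 comparisons in any correct algorithm. The 2nd largest is among those 9 direct losers, and distinguishing it requires 9-1 more comparisons. Total >= 374-1 + 9-1 = 381. A balanced tournament achieves this bound exactly.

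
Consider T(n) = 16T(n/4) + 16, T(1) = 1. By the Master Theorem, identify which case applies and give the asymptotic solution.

a=16, b=4, f(n)=16.
log_4(16) = 2 > 0.
Since f(n) = O(n^0) is polynomially smaller than n^2, Case 1 applies.
T(n) = Theta(n^2).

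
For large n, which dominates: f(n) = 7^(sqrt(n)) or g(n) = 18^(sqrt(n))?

g(n) = 18^(sqrt(n)) grows faster: ratio is (18/7)^(sqrt(n)) -> infinity since 18/7 > 1.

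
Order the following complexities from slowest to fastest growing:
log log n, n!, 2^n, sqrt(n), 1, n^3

Ordered by growth rate: 1 < log log n < sqrt(n) < n^3 < 2^n < n!.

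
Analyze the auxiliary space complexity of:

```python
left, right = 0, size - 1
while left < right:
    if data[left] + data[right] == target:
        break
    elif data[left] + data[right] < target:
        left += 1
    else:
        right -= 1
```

Space complexity: O(1).
Only a constant amount of auxiliary storage is used; nothing grows with n.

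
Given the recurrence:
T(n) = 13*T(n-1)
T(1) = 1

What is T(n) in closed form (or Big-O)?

Each step multiplies by 13. T(n) = T(1)*13^(n-1) = 13^(n-1).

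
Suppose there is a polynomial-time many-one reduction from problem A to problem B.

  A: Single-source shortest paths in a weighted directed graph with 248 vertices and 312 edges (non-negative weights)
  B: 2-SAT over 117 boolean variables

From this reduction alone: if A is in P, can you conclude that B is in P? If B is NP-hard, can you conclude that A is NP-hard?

A poly-time reduction A <=_p B transfers tractability DOWN (B easy => A easy) and hardness UP (A hard => B hard), not the reverse.
From A in P, the reduction alone does NOT give B in P: any problem in P trivially reduces to SAT, yet SAT is not known to be in P.
From B NP-hard, the reduction alone does NOT give A NP-hard: again, easy problems reduce to hard ones.
(Here in fact A is P and B is P.)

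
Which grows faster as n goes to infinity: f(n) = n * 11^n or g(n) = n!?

g(n) = n! grows faster: by Stirling n! ~ (n/e)^n sqrt(2*pi*n); (n/e)^n eventually dominates n * 11^n.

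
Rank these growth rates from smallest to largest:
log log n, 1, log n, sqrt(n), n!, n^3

Ordered by growth rate: 1 < log log n < log n < sqrt(n) < n^3 < n!.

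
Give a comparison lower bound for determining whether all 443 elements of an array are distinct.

In the algebraic decision-tree model, the YES region for element distinctness on 443 elements has 443! connected components (one per ordering). Ben-Or's theorem then gives a lower bound of Omega(log(n!)) = Omega(n log n).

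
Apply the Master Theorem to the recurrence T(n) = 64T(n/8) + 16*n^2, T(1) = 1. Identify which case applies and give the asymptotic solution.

a=64, b=8, f(n)=16*n^2.
log_8(64) = 2, so n^(log_b(a)) = n^2.
f(n) = Theta(n^2), so Case 2 applies.
T(n) = Theta(n^2 log n).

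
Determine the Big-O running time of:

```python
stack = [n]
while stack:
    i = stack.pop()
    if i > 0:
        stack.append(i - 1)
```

Time complexity: O(n).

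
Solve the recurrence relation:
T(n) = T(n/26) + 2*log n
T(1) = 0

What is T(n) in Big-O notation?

Each of the log_26(n) levels adds O(log n). T(n) = O(log^2 n).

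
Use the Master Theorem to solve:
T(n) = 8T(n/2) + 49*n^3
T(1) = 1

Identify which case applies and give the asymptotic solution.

a=8, b=2, f(n)=49*n^3.
log_2(8) = 3, so n^(log_b(a)) = n^3.
f(n) = Theta(n^3), so Case 2 applies.
T(n) = Theta(n^3 log n).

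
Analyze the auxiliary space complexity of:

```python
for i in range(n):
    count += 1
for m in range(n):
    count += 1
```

Space complexity: O(1).
Only a constant amount of auxiliary storage is used; nothing grows with n.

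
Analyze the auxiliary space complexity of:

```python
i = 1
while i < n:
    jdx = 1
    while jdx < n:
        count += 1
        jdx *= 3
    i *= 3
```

Space complexity: O(1).
Only a constant amount of auxiliary storage is used; nothing grows with n.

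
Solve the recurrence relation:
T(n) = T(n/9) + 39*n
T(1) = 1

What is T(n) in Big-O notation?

Geometric series: 39*n*(1 + 1/9 + 1/9^2 + ...) = O(n). T(n) = O(n).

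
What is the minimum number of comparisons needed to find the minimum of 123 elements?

Finding the minimum requires 122 comparisons, identical reasoning to finding the maximum. Each comparison eliminates one candidate.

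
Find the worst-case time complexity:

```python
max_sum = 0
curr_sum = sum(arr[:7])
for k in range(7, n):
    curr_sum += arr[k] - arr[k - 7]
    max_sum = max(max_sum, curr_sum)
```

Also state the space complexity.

Time complexity: O(n).
Space complexity: O(1).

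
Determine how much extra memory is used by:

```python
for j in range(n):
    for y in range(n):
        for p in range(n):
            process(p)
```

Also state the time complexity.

Space complexity: O(1).
Only a constant amount of auxiliary storage is used; nothing grows with n.
Time complexity: O(n^3).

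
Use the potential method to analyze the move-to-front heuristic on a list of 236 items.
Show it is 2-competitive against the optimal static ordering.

Let Phi = number of inversions between the MTF list and the optimal static list (0 <= Phi <= C(236,2)). Accessing an element at MTF position k and optimal position j: the move-to-front destroys all k-1 inversions in front of it that are not in front in optimal (>= k-j of them) and creates at most j-1 new ones. Amortized cost <= k + (j-1) - (k-j) = 2j - 1 <= 2 * optimal cost.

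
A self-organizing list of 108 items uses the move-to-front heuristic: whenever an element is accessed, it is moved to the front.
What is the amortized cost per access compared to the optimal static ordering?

With potential Phi = number of inversions between the MTF list and the optimal static list (at most C(108,2)), each access has amortized cost at most 2 * (cost under optimal static ordering). This is the move-to-front 2-competitiveness result.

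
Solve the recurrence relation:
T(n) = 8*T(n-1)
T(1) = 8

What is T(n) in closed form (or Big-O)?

Each step multiplies by 8. T(n) = T(1)*8^(n-1) = 8*8^(n-1).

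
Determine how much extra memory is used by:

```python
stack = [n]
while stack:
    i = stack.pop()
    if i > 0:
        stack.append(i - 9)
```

Space complexity: O(1).
Only a constant amount of auxiliary storage is used; nothing grows with n.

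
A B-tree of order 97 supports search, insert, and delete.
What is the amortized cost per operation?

B-tree of order 97 has height O(log_97 n). Each operation traverses the tree height. Splits during insert and merges during delete are O(1) each and occur at most once per level. Total cost per operation: O(log_97 n).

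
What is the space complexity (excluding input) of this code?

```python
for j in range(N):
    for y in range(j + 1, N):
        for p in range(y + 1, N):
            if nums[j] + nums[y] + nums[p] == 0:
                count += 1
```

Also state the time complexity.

Space complexity: O(1).
Only a constant amount of auxiliary storage is used; nothing grows with n.
Time complexity: O(n^3).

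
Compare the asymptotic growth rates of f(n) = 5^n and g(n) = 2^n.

f(n) = 5^n grows faster: (5/2)^n -> infinity since 5/2 > 1.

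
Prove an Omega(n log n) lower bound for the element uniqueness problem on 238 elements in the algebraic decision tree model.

In the algebraic decision tree model, element uniqueness on 238 elements is equivalent to determining which cell of an arrangement of C(238,2) = 28203 hyperplanes x_i = x_j contains the input point. Ben-Or's theorem shows this requires Omega(n log n).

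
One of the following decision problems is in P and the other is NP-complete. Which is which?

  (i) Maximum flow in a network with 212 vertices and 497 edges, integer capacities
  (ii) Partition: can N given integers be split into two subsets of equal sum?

(i) is P: Edmonds-Karp / push-relabel run in polynomial time.
(ii) is NP-complete: Subset Sum reduces to it (one of Karp's 21 NP-complete problems).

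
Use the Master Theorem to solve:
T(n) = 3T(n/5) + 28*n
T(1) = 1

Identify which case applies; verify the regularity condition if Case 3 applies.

a=3, b=5, f(n)=28*n.
log_5(3) = 0.6826 < 1.
f(n) = Omega(n^(0.6826+epsilon)) for some epsilon > 0, so Case 3 is the candidate.
Regularity: a*f(n/b) = 3*28*(n/5)^1 = (3/5)*28*n^1 <= c*f(n) with c = 3/5 < 1. Satisfied.
Case 3: T(n) = Theta(n).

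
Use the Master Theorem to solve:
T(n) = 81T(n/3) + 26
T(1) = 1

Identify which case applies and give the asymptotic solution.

a=81, b=3, f(n)=26.
log_3(81) = 4 > 0.
Since f(n) = O(n^0) is polynomially smaller than n^4, Case 1 applies.
T(n) = Theta(n^4).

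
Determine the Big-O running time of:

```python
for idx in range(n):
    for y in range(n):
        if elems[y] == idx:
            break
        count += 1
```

Time complexity: O(n^2).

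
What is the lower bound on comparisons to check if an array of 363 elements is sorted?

To verify 363 elements are sorted, we must compare each consecutive pair. Skipping any pair allows an adversary to swap them. Therefore 362 comparisons are necessary and sufficient.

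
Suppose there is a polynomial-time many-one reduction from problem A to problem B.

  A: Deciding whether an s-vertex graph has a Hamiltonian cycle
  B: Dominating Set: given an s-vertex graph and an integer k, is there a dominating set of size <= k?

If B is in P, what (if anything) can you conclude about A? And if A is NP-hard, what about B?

A poly-time reduction A <=_p B means any A-instance can be transformed to a B-instance in poly time.
If B is in P: compose the reduction with B's poly-time algorithm to solve A in poly time, so A is in P.
If A is NP-hard: every NP problem reduces to A, which reduces to B; composing reductions, every NP problem reduces to B, so B is NP-hard.
(Here in fact A is NP-complete and B is NP-complete.)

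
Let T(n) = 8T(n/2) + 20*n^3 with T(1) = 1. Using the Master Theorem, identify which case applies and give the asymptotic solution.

a=8, b=2, f(n)=20*n^3.
log_2(8) = 3, so n^(log_b(a)) = n^3.
f(n) = Theta(n^3), so Case 2 applies.
T(n) = Theta(n^3 log n).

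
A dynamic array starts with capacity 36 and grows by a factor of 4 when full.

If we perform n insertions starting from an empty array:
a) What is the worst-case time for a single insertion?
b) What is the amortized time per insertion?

(a) Worst-case single insertion: O(n) -- when the array is full at capacity c, the resize copies all c elements, and c can be Theta(n).
(b) Resizes happen at sizes 36, 144, 576, ... Total copy cost for n insertions: 36 + 144 + ... = O(n) (geometric series with ratio 1/4). Amortized cost per insertion: O(n)/n = O(1).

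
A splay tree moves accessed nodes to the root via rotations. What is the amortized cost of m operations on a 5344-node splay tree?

Using a potential function Phi = sum of log(size of subtree) for each node, each splay operation has amortized cost O(log n) where n = 5344. Bad individual operations (O(n)) are offset by decreased potential.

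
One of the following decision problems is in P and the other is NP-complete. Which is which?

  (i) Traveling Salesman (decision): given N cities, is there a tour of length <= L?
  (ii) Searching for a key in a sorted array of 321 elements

(i) is NP-complete: reduces from Hamiltonian Cycle.
(ii) is P: binary search runs in O(log n).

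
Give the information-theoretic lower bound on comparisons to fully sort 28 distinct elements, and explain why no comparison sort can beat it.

A comparison sort is a binary decision tree whose leaves are the 28! = 304888344611713860501504000000 possible output permutations. A binary tree with L leaves has height >= ceil(log_2(L)). So any comparison sort needs >= ceil(log_2(28!)) = 98 comparisons in the worst case.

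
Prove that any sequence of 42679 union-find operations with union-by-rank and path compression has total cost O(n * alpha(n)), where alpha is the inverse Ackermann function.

Using Tarjan's analysis with rank-based potential function. Union-by-rank keeps tree height O(log n). Path compression flattens paths during find. For n = 42679 operations, total cost is O(n * alpha(n)), effectively O(n) since alpha grows incredibly slowly.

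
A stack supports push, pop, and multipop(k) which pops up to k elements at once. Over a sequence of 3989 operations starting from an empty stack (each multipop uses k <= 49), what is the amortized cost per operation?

Each element is pushed exactly once and popped at most once (whether by pop or as part of a multipop). So the total number of individual pops over the whole sequence is at most the number of pushes, which is at most 3989. Total work <= 2 * 3989, hence O(1) amortized per operation.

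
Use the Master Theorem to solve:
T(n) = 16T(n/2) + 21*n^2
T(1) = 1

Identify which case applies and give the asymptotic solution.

a=16, b=2, f(n)=21*n^2.
log_2(16) = 4 > 2.
Since f(n) = O(n^2) is polynomially smaller than n^4, Case 1 applies.
T(n) = Theta(n^4).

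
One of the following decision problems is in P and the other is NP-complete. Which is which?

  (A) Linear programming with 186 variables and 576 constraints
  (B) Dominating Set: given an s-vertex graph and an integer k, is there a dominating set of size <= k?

(A) is P: the ellipsoid and interior-point methods run in polynomial time.
(B) is NP-complete: reduces from Set Cover (with k part of the input).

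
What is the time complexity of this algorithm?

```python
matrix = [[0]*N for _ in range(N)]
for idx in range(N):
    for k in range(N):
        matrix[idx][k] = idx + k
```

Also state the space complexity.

Time complexity: O(n^2).
Space complexity: O(n^2).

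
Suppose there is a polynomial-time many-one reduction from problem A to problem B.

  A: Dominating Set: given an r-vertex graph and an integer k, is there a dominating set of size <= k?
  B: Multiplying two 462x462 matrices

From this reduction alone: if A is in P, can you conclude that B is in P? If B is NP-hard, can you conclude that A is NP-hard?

A poly-time reduction A <=_p B transfers tractability DOWN (B easy => A easy) and hardness UP (A hard => B hard), not the reverse.
From A in P, the reduction alone does NOT give B in P: any problem in P trivially reduces to SAT, yet SAT is not known to be in P.
From B NP-hard, the reduction alone does NOT give A NP-hard: again, easy problems reduce to hard ones.
(Here in fact A is NP-complete and B is in P, so no such reduction is known -- its existence would imply P = NP; the analysis concerns only what the assumed reduction would or would not let you conclude.)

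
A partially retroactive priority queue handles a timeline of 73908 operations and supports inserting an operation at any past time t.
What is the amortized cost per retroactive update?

Partially retroactive priority queues (Demaine-Iacono-Langerman) allow updates at past times with queries only at the present. With a balanced BST over the m = 73908 timeline events tracking bridges, each retroactive insert or delete is O(log m) amortized.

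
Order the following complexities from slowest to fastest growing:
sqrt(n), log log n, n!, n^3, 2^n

Ordered by growth rate: log log n < sqrt(n) < n^3 < 2^n < n!.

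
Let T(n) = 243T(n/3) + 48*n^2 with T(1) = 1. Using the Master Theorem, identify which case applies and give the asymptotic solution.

a=243, b=3, f(n)=48*n^2.
log_3(243) = 5 > 2.
Since f(n) = O(n^2) is polynomially smaller than n^5, Case 1 applies.
T(n) = Theta(n^5).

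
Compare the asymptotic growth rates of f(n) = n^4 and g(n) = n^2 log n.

f(n) = n^4 grows faster: n^4 / (n^2 log n) = n^2/log n -> infinity.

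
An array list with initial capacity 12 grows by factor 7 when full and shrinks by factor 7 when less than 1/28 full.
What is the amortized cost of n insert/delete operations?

Using potential function Phi = |7*size - capacity|. Resizing costs are offset by potential release. Amortized O(1) per operation.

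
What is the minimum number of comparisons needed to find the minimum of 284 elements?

Finding the minimum requires 283 comparisons, identical reasoning to finding the maximum. Each comparison eliminates one candidate.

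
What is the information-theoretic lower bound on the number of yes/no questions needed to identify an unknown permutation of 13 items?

There are 13! = 6227020800 permutations. Each yes/no question gives at most 1 bit, so at least ceil(log_2(6227020800)) = 33 questions are needed.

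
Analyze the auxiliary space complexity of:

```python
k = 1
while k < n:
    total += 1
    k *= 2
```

Space complexity: O(1).
Only a constant amount of auxiliary storage is used; nothing grows with n.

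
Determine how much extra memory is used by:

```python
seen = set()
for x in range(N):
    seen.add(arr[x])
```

Space complexity: O(n).
Auxiliary storage grows linearly with the input size n in the worst case.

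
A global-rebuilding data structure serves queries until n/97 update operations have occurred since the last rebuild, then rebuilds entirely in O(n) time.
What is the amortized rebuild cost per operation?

The O(n) rebuild is triggered by n/97 operations, so each contributes O(n)/(n/97) = O(97) = O(1) to the rebuild cost.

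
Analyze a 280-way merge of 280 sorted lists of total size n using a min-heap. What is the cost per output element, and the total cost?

Maintain a min-heap of size 280 holding the current head of each list. Each output step does one extract-min (O(log 280)) and one insert of that list's next element (O(log 280)). Each of the n elements passes through the heap exactly once, so the total cost is O(n log 280), i.e. O(log 280) per output element.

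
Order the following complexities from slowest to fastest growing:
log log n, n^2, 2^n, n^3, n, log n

Ordered by growth rate: log log n < log n < n < n^2 < n^3 < 2^n.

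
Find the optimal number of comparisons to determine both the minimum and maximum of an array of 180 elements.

Naive approach: 358 comparisons (179 for max + 179 for min).
Optimal: Compare elements in pairs first (floor(n/2) = 90 comparisons), then find max among winners and min among losers (89 comparisons each).
Total: ceil(3n/2) - 2 = 268 comparisons. An adversary argument shows this is also a lower bound.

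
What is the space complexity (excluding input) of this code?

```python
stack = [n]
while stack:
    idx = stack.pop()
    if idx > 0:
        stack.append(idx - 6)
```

Space complexity: O(1).
Only a constant amount of auxiliary storage is used; nothing grows with n.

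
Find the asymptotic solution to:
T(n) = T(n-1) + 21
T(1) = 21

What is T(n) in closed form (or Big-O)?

Unrolling: T(n) = T(n-1) + 21 = T(n-2) + 2*21 = ... = T(1) + (n-1)*21 = 21 + (n-1)*21 = 21n.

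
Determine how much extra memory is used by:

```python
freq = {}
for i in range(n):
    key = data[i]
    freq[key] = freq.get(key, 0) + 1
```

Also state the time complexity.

Space complexity: O(n).
Auxiliary storage grows linearly with the input size n in the worst case.
Time complexity: O(n).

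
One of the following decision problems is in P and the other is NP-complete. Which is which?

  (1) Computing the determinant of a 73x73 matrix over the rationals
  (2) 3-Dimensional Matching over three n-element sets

(1) is P: Gaussian elimination runs in O(n^3).
(2) is NP-complete: one of Karp's 21 NP-complete problems.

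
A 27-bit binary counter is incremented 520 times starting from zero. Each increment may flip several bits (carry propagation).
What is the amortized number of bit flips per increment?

Bit i flips on every 2^i-th increment, so over 520 increments bit i flips floor(520/2^i) times. Summing over i: total flips < 2 * 520. Amortized: < 2 = O(1) per increment.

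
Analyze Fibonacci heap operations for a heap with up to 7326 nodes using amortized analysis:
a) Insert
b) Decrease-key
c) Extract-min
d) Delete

Fibonacci heaps use lazy consolidation. Potential function Phi = t + 2m (t = number of trees, m = marked nodes).
- Insert: O(1) actual, Delta Phi = +1 (one new tree) => O(1) amortized.
- Decrease-key: with c cascading cuts, actual cost is O(c); Delta Phi <= c - 2(c-1) + 2 = 4 - c (c new trees; >= c-1 marks cleared; <= 1 new mark). Amortized O(c) + (4 - c) = O(1).
- Extract-min: O(D(n) + t) actual; consolidation drops t to <= D(n)+1, so Delta Phi pays for the t term. D(n) = O(log n) for n = 7326 => O(log n) amortized.
- Delete: decrease-key to -inf then extract-min = O(log n).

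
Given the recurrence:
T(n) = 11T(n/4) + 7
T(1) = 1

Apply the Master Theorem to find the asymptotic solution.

a=11, b=4, f(n)=7. log_4(11) = 1.73. Case 1 of Master Theorem: T(n) = O(n^1.73).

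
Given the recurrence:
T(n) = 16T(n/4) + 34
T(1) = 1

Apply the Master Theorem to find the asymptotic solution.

a=16, b=4, f(n)=34. log_4(16) = 2. Case 1 of Master Theorem: T(n) = O(n^2).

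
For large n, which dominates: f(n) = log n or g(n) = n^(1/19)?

g(n) = n^(1/19) grows faster: any positive power of n dominates log n.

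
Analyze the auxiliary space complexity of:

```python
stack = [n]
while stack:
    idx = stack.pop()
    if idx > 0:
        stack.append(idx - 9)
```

Space complexity: O(1).
Only a constant amount of auxiliary storage is used; nothing grows with n.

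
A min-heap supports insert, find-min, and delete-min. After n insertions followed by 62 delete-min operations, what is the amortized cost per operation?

Insert takes O(log n) worst case. Delete-min takes O(log n). Over a sequence of n inserts and 62 delete-mins, total cost is O((n + 62) log n). Amortized per operation: O(log n).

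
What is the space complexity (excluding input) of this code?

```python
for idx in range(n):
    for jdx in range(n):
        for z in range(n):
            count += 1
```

Space complexity: O(1).
Only a constant amount of auxiliary storage is used; nothing grows with n.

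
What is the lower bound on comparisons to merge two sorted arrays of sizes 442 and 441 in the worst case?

Adversary: with |442 - 441| <= 1 the inputs can be fully interleaved so that every adjacent pair in the merged output comes from different arrays. Then each of the 882 adjacent pairs must be directly compared, or the algorithm cannot determine their relative order. Standard merge meets this bound.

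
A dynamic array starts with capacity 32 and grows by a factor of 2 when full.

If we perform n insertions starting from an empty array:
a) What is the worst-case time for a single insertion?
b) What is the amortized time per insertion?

(a) Worst-case single insertion: O(n) -- when the array is full at capacity c, the resize copies all c elements, and c can be Theta(n).
(b) Resizes happen at sizes 32, 64, 128, ... Total copy cost for n insertions: 32 + 64 + ... = O(n) (geometric series with ratio 1/2). Amortized cost per insertion: O(n)/n = O(1).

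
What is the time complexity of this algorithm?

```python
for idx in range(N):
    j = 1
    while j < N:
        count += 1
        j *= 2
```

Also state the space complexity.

Time complexity: O(n log n).
Space complexity: O(1).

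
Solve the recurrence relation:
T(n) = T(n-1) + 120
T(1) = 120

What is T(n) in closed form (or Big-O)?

Unrolling: T(n) = T(n-1) + 120 = T(n-2) + 2*120 = ... = T(1) + (n-1)*120 = 120 + (n-1)*120 = 120n.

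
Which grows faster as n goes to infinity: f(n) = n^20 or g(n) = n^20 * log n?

g(n) = n^20 * log n grows faster: extra log n factor -> infinity.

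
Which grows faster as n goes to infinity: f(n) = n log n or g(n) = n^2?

g(n) = n^2 grows faster: n^2 / (n log n) = n/log n -> infinity.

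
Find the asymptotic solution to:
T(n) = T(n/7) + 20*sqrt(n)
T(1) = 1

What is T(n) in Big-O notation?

Each level contributes sqrt(n/7^k). Geometric series with ratio 1/sqrt(7) < 1 sums to O(sqrt(n)).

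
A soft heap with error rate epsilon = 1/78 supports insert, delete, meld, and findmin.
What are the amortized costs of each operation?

Soft heaps (Chazelle) allow up to an epsilon = 1/78 fraction of elements to have corrupted (raised) keys. Insert is O(log(1/epsilon)) = O(log 78) amortized -- the structure maintains heap-ordered binary trees of rank bounded by O(log(1/epsilon)). Meld concatenates root lists: O(1) amortized. Delete and findmin are O(1) amortized.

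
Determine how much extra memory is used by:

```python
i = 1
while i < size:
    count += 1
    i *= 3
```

Space complexity: O(1).
Only a constant amount of auxiliary storage is used; nothing grows with n.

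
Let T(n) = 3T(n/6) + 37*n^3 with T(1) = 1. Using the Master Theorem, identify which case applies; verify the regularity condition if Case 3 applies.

a=3, b=6, f(n)=37*n^3.
log_6(3) = 0.6131 < 3.
f(n) = Omega(n^(0.6131+epsilon)) for some epsilon > 0, so Case 3 is the candidate.
Regularity: a*f(n/b) = 3*37*(n/6)^3 = (3/216)*37*n^3 <= c*f(n) with c = 3/216 < 1. Satisfied.
Case 3: T(n) = Theta(n^3).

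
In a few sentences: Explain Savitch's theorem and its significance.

Savitch's theorem states that NSPACE(f(n)) is contained in DSPACE(f(n)^2) for f(n) >= log n. In particular, NPSPACE = PSPACE, meaning nondeterminism does not significantly help for space-bounded computation. This contrasts with time, where we do not know if P = NP.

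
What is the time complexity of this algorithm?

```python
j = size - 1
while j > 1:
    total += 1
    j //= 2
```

Time complexity: O(log n).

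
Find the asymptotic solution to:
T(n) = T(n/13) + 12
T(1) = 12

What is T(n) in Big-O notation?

Each step divides n by 13 and adds 12. After log_13(n) steps, T(n) = O(log n).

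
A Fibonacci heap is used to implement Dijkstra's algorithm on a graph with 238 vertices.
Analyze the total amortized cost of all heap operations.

Dijkstra performs 238 insert, 238 extract-min, and at most E decrease-key operations. With Fibonacci heap: insert O(1) amortized, extract-min O(log n) amortized, decrease-key O(1) amortized. Total with n = 238: O(n * 1 + n * log n + E * 1) = O(n log n + E).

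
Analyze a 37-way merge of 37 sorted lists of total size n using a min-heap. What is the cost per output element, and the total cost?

Maintain a min-heap of size 37 holding the current head of each list. Each output step does one extract-min (O(log 37)) and one insert of that list's next element (O(log 37)). Each of the n elements passes through the heap exactly once, so the total cost is O(n log 37), i.e. O(log 37) per output element.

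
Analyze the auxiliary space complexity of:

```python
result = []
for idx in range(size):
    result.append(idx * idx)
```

Space complexity: O(n).
Auxiliary storage grows linearly with the input size n in the worst case.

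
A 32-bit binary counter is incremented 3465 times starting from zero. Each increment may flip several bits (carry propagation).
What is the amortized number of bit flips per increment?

Bit i flips on every 2^i-th increment, so over 3465 increments bit i flips floor(3465/2^i) times. Summing over i: total flips < 2 * 3465. Amortized: < 2 = O(1) per increment.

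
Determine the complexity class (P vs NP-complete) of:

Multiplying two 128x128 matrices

This problem is in P: the schoolbook algorithm runs in O(n^3).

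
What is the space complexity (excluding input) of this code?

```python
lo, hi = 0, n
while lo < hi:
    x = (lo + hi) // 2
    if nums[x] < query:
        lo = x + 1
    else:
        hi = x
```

Space complexity: O(1).
Only a constant amount of auxiliary storage is used; nothing grows with n.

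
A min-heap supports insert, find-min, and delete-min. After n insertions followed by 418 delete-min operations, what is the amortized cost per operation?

Insert takes O(log n) worst case. Delete-min takes O(log n). Over a sequence of n inserts and 418 delete-mins, total cost is O((n + 418) log n). Amortized per operation: O(log n).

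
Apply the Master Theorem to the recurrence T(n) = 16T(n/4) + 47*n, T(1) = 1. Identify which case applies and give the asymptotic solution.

a=16, b=4, f(n)=47*n.
log_4(16) = 2 > 1.
Since f(n) = O(n^1) is polynomially smaller than n^2, Case 1 applies.
T(n) = Theta(n^2).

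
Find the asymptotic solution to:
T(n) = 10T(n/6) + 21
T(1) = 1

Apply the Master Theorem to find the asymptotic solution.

a=10, b=6, f(n)=21. log_6(10) = 1.285. Case 1 of Master Theorem: T(n) = O(n^1.285).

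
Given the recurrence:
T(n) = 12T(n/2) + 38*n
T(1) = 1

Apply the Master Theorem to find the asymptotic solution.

a=12, b=2, f(n)=38*n. log_2(12) = 3.585. Case 1 of Master Theorem: T(n) = O(n^3.585).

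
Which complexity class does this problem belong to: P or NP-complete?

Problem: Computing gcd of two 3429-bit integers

This problem is in P: the Euclidean algorithm runs in polynomial time in the bit-length.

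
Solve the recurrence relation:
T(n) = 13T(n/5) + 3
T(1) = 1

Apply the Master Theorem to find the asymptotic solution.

a=13, b=5, f(n)=3. log_5(13) = 1.594. Case 1 of Master Theorem: T(n) = O(n^1.594).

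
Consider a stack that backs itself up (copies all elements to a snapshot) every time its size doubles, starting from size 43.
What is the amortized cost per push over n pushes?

Backups occur at sizes 43, 86, 172, ..., copying 43 + 86 + 172 + ... <= 2n elements total (geometric series). Spread over n pushes, the amortized backup cost is O(1) per push.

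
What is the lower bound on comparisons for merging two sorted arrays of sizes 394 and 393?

Adversary argument: with sizes 394 and 393 (differing by at most 1), interleave the two arrays so that every consecutive pair in the output comes from different inputs. Then each of the 786 adjacent output pairs must be directly compared, or the algorithm cannot determine their relative order. So 786 comparisons are necessary; standard merge achieves this.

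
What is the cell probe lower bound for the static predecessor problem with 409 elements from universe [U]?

The Patrascu-Thorup lower bound shows any data structure on n = 409 elements using O(n * polylog(n)) space requires Omega(log log U) query time. van Emde Boas trees achieve O(log log U) with O(U) space.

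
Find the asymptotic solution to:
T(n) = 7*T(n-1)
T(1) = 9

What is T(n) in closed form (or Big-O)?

Each step multiplies by 7. T(n) = T(1)*7^(n-1) = 9*7^(n-1).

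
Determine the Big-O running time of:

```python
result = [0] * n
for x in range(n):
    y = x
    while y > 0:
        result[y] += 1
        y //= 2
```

Time complexity: O(n log n).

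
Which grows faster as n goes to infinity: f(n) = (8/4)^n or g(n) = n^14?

f(n) = (8/4)^n grows faster: (8/4)^n is exponential with base 8/4 > 1, dominating every polynomial.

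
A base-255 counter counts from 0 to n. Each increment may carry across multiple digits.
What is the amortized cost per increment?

Digit at position i changes every 255^i increments. Total digit changes over n increments: n * 255/(255-1) = O(n). Amortized: O(1).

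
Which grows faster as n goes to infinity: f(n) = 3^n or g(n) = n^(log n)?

f(n) = 3^n grows faster: take logs: log(n^(log n)) = (log n)^2, log(3^n) = n log 3; n dominates (log n)^2.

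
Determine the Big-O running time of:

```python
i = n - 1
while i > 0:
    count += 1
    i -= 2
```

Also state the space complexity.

Time complexity: O(n).
Space complexity: O(1).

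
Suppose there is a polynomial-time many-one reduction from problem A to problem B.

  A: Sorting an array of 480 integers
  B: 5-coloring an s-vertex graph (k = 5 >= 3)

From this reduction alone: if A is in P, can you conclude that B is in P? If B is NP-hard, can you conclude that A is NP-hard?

A poly-time reduction A <=_p B transfers tractability DOWN (B easy => A easy) and hardness UP (A hard => B hard), not the reverse.
From A in P, the reduction alone does NOT give B in P: any problem in P trivially reduces to SAT, yet SAT is not known to be in P.
From B NP-hard, the reduction alone does NOT give A NP-hard: again, easy problems reduce to hard ones.
(Here in fact A is P and B is NP-complete.)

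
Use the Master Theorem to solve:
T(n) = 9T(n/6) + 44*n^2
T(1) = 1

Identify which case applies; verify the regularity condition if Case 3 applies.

a=9, b=6, f(n)=44*n^2.
log_6(9) = 1.226 < 2.
f(n) = Omega(n^(1.226+epsilon)) for some epsilon > 0, so Case 3 is the candidate.
Regularity: a*f(n/b) = 9*44*(n/6)^2 = (9/36)*44*n^2 <= c*f(n) with c = 9/36 < 1. Satisfied.
Case 3: T(n) = Theta(n^2).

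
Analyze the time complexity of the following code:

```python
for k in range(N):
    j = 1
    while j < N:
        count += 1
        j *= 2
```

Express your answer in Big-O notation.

Time complexity: O(n log n).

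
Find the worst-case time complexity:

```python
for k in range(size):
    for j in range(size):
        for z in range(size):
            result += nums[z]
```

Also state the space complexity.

Time complexity: O(n^3).
Space complexity: O(1).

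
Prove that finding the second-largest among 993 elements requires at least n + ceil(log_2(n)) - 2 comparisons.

Lower bound (adversary): identifying the maximum requires 993-1 comparisons (each eliminates one candidate). Assign weight 1 to each element; on each comparison the adversary lets the heavier side win and gives it the loser's weight. The max ends with weight 993, but each comparison it wins at most doubles its weight, so the max must win >= ceil(log_2(993)) = 10 comparisons. The second-largest is one of those 10 direct losers to the max, and identifying which one is largest needs >= 10-1 further comparisons. Total >= 993-1 + 10-1 = 1001.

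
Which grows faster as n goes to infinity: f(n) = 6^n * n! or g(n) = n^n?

f(n) = 6^n * n! grows faster: by Stirling n! ~ sqrt(2 pi n)(n/e)^n, so 6^n n! / n^n ~ (6/e)^n sqrt(2 pi n) -> infinity since 6/e > 1.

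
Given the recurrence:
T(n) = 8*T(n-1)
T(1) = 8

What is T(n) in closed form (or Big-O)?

Each step multiplies by 8. T(n) = T(1)*8^(n-1) = 8*8^(n-1).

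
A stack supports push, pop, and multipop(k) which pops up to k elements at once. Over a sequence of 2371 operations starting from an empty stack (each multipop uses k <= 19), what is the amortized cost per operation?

Each element is pushed exactly once and popped at most once (whether by pop or as part of a multipop). So the total number of individual pops over the whole sequence is at most the number of pushes, which is at most 2371. Total work <= 2 * 2371, hence O(1) amortized per operation.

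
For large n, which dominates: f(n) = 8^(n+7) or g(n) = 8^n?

f(n) = 8^(n+7) and g(n) = 8^n are Theta of each other: 8^(n+7) = 8^7 * 8^n = Theta(8^n).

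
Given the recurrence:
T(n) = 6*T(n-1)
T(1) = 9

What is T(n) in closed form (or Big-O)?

Each step multiplies by 6. T(n) = T(1)*6^(n-1) = 9*6^(n-1).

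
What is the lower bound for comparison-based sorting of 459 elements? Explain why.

A comparison-based sorting algorithm corresponds to a decision tree. With 459! possible permutations, the tree has 459! leaves. The height is at least log_2(459!) = Omega(n log n) by Stirling's approximation.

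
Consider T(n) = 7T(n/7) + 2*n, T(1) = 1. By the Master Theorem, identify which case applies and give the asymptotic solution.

a=7, b=7, f(n)=2*n.
log_7(7) = 1, so n^(log_b(a)) = n.
f(n) = Theta(n), so Case 2 applies.
T(n) = Theta(n log n).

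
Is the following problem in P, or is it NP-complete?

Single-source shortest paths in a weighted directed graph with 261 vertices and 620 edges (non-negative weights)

This problem is in P: Dijkstra's algorithm runs in O((V+E) log V).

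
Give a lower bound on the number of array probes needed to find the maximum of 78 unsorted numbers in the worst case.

Adversary: any unprobed cell could hold a value larger than everything seen so far. If fewer than 78 cells are probed, the adversary places the max in an unprobed cell. So all 78 cells must be examined; together with 78-1 comparisons this is tight.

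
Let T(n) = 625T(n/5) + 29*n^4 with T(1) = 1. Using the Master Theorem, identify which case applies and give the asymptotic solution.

a=625, b=5, f(n)=29*n^4.
log_5(625) = 4, so n^(log_b(a)) = n^4.
f(n) = Theta(n^4), so Case 2 applies.
T(n) = Theta(n^4 log n).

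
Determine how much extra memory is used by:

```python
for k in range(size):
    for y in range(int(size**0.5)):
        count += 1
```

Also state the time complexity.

Space complexity: O(1).
Only a constant amount of auxiliary storage is used; nothing grows with n.
Time complexity: O(n * sqrt(n)).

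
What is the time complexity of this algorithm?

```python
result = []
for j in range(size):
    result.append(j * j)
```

Time complexity: O(n).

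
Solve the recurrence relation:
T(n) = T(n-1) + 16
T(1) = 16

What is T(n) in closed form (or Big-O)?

Unrolling: T(n) = T(n-1) + 16 = T(n-2) + 2*16 = ... = T(1) + (n-1)*16 = 16 + (n-1)*16 = 16n.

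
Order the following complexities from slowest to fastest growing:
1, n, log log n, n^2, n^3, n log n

Ordered by growth rate: 1 < log log n < n < n log n < n^2 < n^3.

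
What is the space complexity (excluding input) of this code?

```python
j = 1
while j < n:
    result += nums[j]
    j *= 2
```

Space complexity: O(1).
Only a constant amount of auxiliary storage is used; nothing grows with n.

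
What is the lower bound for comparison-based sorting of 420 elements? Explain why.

A comparison-based sorting algorithm corresponds to a decision tree. With 420! possible permutations, the tree has 420! leaves. The height is at least log_2(420!) = Omega(n log n) by Stirling's approximation.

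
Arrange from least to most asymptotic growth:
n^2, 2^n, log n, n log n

Ordered by growth rate: log n < n log n < n^2 < 2^n.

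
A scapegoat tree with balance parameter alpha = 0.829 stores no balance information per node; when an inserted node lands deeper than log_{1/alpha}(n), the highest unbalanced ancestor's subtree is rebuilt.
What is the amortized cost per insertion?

Search/insert path is O(log n). A rebuild of a subtree of size s costs O(s), but with alpha = 0.829 at least Omega(s) insertions must have occurred in that subtree since its last rebuild. Charging O(1) of the rebuild to each such insertion gives O(log n) amortized.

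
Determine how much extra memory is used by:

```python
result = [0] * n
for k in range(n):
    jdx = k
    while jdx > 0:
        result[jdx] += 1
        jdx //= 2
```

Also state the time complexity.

Space complexity: O(n).
Auxiliary storage grows linearly with the input size n in the worst case.
Time complexity: O(n log n).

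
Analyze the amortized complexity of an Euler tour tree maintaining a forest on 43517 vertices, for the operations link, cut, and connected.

An Euler tour tree stores each tree's Euler tour as a balanced BST keyed by tour position. On 43517 vertices: link concatenates two tours via O(1) splits/joins of size <= 2*43517 (O(log n)); cut splits the tour at the two occurrences of the edge (O(log n)); connected compares BST roots (O(log n) to find the root). All O(log n) amortized.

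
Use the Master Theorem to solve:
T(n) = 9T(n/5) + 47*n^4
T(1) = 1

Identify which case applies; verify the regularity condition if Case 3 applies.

a=9, b=5, f(n)=47*n^4.
log_5(9) = 1.365 < 4.
f(n) = Omega(n^(1.365+epsilon)) for some epsilon > 0, so Case 3 is the candidate.
Regularity: a*f(n/b) = 9*47*(n/5)^4 = (9/625)*47*n^4 <= c*f(n) with c = 9/625 < 1. Satisfied.
Case 3: T(n) = Theta(n^4).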